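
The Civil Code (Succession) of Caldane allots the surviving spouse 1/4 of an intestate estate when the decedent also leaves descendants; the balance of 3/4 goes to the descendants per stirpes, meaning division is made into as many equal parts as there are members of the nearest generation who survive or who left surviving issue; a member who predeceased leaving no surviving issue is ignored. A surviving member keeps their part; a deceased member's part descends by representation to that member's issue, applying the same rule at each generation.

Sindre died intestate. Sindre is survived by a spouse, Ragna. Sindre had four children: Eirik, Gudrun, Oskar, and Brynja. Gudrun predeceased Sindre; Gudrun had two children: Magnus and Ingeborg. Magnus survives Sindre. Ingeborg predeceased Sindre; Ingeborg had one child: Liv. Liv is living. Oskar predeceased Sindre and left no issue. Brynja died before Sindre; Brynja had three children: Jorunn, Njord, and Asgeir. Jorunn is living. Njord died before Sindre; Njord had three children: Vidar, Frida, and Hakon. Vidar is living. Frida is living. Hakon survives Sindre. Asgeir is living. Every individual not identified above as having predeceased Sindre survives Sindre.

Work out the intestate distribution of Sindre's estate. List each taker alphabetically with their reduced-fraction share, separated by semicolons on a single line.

Asgeir 1/12; Eirik 1/4; Frida 1/36; Hakon 1/36; Jorunn 1/12; Liv 1/8; Magnus 1/8; Ragna 1/4; Vidar 1/36

Ragna, as surviving spouse, takes 1/4.
The remaining 3/4 passes to Sindre's descendants per stirpes.
Oskar left no surviving issue, so that branch lapses and is disregarded.
The 3/4 is divided into 3 equal shares of 1/4 among Eirik, Gudrun, Brynja.
Eirik is living and takes 1/4.
Gudrun predeceased; the 1/4 allotted to Gudrun's branch passes to Gudrun's issue by representation.
The 1/4 is divided into 2 equal shares of 1/8 among Magnus, Ingeborg.
Magnus is living and takes 1/8.
Ingeborg predeceased; the 1/8 allotted to Ingeborg's branch passes to Ingeborg's issue by representation.
Liv is the sole taker at this level and receives the full 1/8.
Brynja predeceased; the 1/4 allotted to Brynja's branch passes to Brynja's issue by representation.
The 1/4 is divided into 3 equal shares of 1/12 among Jorunn, Njord, Asgeir.
Jorunn is living and takes 1/12.
Njord predeceased; the 1/12 allotted to Njord's branch passes to Njord's issue by representation.
The 1/12 is divided into 3 equal shares of 1/36 among Vidar, Frida, Hakon.
Vidar is living and takes 1/36.
Frida is living and takes 1/36.
Hakon is living and takes 1/36.
Asgeir is living and takes 1/12.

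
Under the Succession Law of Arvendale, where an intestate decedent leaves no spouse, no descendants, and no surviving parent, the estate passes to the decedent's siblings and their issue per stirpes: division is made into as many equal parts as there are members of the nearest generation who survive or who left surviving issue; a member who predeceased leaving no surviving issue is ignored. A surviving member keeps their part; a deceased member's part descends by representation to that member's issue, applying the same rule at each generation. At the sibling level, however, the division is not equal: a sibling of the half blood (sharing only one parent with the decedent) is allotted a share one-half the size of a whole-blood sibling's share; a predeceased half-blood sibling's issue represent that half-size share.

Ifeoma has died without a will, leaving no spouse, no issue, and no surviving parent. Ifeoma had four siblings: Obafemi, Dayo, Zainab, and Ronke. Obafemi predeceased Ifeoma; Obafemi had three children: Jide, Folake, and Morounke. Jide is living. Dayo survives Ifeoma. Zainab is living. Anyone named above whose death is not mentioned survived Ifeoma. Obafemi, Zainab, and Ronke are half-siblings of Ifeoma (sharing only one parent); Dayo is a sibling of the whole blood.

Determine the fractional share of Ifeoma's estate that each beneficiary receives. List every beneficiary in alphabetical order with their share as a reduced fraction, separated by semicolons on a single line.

No spouse, descendants, or parent survives, so the estate passes to Ifeoma's siblings per stirpes.
Half-blood siblings count for one-half the weight of whole-blood siblings at the initial division.
Dividing 1 in proportion to weights (total weight 5/2): Obafemi (weight 1/2) → 1/5; Dayo (weight 1) → 2/5; Zainab (weight 1/2) → 1/5; Ronke (weight 1/2) → 1/5.
Obafemi predeceased; the 1/5 allotted to Obafemi's branch passes to Obafemi's issue by representation.
The 1/5 is divided into 3 equal shares of 1/15 among Jide, Folake, Morounke.
Jide is living and takes 1/15.
Folake is living and takes 1/15.
Morounke is living and takes 1/15.
Dayo is living and takes 2/5.
Zainab is living and takes 1/5.
Ronke is living and takes 1/5.

Dayo 2/5; Folake 1/15; Jide 1/15; Morounke 1/15; Ronke 1/5; Zainab 1/5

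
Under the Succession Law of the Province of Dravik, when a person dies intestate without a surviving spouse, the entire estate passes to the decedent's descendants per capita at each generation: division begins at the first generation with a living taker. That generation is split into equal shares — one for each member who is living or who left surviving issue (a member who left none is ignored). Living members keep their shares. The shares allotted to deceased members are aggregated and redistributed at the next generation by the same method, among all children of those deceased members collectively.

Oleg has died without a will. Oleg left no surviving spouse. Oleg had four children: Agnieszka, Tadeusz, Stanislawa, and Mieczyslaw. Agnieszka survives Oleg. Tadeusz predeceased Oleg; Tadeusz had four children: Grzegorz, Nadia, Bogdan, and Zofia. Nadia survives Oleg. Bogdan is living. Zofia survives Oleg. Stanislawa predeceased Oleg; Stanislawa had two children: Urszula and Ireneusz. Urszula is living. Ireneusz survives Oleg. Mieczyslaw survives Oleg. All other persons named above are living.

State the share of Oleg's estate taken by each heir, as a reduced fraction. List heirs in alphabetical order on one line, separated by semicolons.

Agnieszka 1/4; Bogdan 1/12; Grzegorz 1/12; Ireneusz 1/12; Mieczyslaw 1/4; Nadia 1/12; Urszula 1/12; Zofia 1/12

There is no surviving spouse, so the entire estate passes to Oleg's descendants per capita at each generation.
At generation 1 (Agnieszka, Tadeusz, Stanislawa, Mieczyslaw) there are 4 shares of (1)/4 = 1/4 each.
Living: Agnieszka and Mieczyslaw — each takes 1/4.
Deceased: Tadeusz and Stanislawa. Their combined 1/2 is pooled and carried to generation 2.
At generation 2 (Grzegorz, Nadia, Bogdan, Zofia, Urszula, Ireneusz) there are 6 shares of (1/2)/6 = 1/12 each.
Living: Grzegorz, Nadia, Bogdan, Zofia, Urszula, and Ireneusz — each takes 1/12.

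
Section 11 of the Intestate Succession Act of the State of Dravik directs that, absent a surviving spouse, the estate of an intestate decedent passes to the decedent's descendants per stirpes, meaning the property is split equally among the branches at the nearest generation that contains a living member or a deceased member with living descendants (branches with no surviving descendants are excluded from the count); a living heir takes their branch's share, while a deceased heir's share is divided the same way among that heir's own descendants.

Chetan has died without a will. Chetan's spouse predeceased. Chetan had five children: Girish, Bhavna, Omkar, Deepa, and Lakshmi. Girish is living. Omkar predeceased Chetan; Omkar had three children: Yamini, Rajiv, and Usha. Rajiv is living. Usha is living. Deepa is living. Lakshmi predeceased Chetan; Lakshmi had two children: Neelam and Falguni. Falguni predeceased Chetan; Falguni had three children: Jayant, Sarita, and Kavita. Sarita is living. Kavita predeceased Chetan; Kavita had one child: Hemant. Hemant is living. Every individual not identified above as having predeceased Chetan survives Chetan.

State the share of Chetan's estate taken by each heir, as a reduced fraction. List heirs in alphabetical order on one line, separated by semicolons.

Bhavna 1/5; Deepa 1/5; Girish 1/5; Hemant 1/30; Jayant 1/30; Neelam 1/10; Rajiv 1/15; Sarita 1/30; Usha 1/15; Yamini 1/15

There is no surviving spouse, so the entire estate passes to Chetan's descendants per stirpes.
The estate is divided into 5 equal shares of 1/5 among Girish, Bhavna, Omkar, Deepa, Lakshmi.
Girish is living and takes 1/5.
Bhavna is living and takes 1/5.
Omkar predeceased; the 1/5 allotted to Omkar's branch passes to Omkar's issue by representation.
The 1/5 is divided into 3 equal shares of 1/15 among Yamini, Rajiv, Usha.
Yamini is living and takes 1/15.
Rajiv is living and takes 1/15.
Usha is living and takes 1/15.
Deepa is living and takes 1/5.
Lakshmi predeceased; the 1/5 allotted to Lakshmi's branch passes to Lakshmi's issue by representation.
The 1/5 is divided into 2 equal shares of 1/10 among Neelam, Falguni.
Neelam is living and takes 1/10.
Falguni predeceased; the 1/10 allotted to Falguni's branch passes to Falguni's issue by representation.
The 1/10 is divided into 3 equal shares of 1/30 among Jayant, Sarita, Kavita.
Jayant is living and takes 1/30.
Sarita is living and takes 1/30.
Kavita predeceased; the 1/30 allotted to Kavita's branch passes to Kavita's issue by representation.
Hemant is the sole taker at this level and receives the full 1/30.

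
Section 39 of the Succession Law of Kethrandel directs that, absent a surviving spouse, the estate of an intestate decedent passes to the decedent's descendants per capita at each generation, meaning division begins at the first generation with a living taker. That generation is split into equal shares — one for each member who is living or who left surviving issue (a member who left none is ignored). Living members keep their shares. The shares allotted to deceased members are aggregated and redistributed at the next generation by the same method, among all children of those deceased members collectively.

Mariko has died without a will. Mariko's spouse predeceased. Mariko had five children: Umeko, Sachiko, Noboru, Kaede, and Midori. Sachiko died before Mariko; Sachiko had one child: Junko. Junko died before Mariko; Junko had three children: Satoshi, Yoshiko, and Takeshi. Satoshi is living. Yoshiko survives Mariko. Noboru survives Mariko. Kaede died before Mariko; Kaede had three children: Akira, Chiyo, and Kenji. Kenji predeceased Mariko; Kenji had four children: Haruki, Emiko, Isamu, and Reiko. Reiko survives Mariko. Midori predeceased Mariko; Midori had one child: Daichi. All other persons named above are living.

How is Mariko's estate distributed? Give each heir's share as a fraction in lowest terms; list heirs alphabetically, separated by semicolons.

Akira 3/25; Chiyo 3/25; Daichi 3/25; Emiko 6/175; Haruki 6/175; Isamu 6/175; Noboru 1/5; Reiko 6/175; Satoshi 6/175; Takeshi 6/175; Umeko 1/5; Yoshiko 6/175

There is no surviving spouse, so the entire estate passes to Mariko's descendants per capita at each generation.
At generation 1 (Umeko, Sachiko, Noboru, Kaede, Midori) there are 5 shares of (1)/5 = 1/5 each.
Living: Umeko and Noboru — each takes 1/5.
Deceased: Sachiko, Kaede, and Midori. Their combined 3/5 is pooled and carried to generation 2.
At generation 2 (Junko, Akira, Chiyo, Kenji, Daichi) there are 5 shares of (3/5)/5 = 3/25 each.
Living: Akira, Chiyo, and Daichi — each takes 3/25.
Deceased: Junko and Kenji. Their combined 6/25 is pooled and carried to generation 3.
At generation 3 (Satoshi, Yoshiko, Takeshi, Haruki, Emiko, Isamu, Reiko) there are 7 shares of (6/25)/7 = 6/175 each.
Living: Satoshi, Yoshiko, Takeshi, Haruki, Emiko, Isamu, and Reiko — each takes 6/175.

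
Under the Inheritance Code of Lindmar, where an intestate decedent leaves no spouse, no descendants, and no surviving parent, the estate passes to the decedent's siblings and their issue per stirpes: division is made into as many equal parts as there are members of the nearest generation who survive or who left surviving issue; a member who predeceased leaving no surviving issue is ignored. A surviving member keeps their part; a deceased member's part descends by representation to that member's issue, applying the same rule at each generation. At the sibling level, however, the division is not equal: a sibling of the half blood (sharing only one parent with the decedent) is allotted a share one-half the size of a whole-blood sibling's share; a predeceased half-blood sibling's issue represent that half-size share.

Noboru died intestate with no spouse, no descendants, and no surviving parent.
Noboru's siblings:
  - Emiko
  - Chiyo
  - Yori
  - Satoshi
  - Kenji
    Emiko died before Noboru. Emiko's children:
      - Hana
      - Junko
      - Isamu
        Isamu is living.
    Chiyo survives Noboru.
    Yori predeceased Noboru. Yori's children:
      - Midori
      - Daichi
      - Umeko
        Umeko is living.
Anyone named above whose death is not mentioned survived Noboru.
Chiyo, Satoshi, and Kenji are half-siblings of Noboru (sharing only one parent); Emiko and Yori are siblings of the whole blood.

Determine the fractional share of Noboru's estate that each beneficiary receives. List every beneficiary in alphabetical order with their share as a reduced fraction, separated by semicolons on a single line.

No spouse, descendants, or parent survives, so the estate passes to Noboru's siblings per stirpes.
Half-blood siblings count for one-half the weight of whole-blood siblings at the initial division.
Dividing 1 in proportion to weights (total weight 7/2): Emiko (weight 1) → 2/7; Chiyo (weight 1/2) → 1/7; Yori (weight 1) → 2/7; Satoshi (weight 1/2) → 1/7; Kenji (weight 1/2) → 1/7.
Emiko predeceased; the 2/7 allotted to Emiko's branch passes to Emiko's issue by representation.
The 2/7 is divided into 3 equal shares of 2/21 among Hana, Junko, Isamu.
Hana is living and takes 2/21.
Junko is living and takes 2/21.
Isamu is living and takes 2/21.
Chiyo is living and takes 1/7.
Yori predeceased; the 2/7 allotted to Yori's branch passes to Yori's issue by representation.
The 2/7 is divided into 3 equal shares of 2/21 among Midori, Daichi, Umeko.
Midori is living and takes 2/21.
Daichi is living and takes 2/21.
Umeko is living and takes 2/21.
Satoshi is living and takes 1/7.
Kenji is living and takes 1/7.

Chiyo 1/7; Daichi 2/21; Hana 2/21; Isamu 2/21; Junko 2/21; Kenji 1/7; Midori 2/21; Satoshi 1/7; Umeko 2/21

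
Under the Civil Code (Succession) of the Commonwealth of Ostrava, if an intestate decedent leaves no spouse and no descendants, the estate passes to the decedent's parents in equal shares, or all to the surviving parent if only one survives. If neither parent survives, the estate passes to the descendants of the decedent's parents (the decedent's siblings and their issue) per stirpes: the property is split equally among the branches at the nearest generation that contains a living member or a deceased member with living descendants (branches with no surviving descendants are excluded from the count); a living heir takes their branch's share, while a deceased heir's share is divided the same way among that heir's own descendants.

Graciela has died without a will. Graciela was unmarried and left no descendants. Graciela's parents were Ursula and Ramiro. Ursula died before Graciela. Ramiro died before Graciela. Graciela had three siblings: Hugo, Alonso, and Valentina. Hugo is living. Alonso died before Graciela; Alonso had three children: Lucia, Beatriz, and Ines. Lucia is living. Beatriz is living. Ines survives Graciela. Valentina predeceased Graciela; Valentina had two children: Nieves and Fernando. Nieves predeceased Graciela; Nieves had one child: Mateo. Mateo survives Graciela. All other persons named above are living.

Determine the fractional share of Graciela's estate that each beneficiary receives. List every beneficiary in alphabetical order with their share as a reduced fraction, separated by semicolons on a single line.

Beatriz 1/9; Fernando 1/6; Hugo 1/3; Ines 1/9; Lucia 1/9; Mateo 1/6

Neither parent survives and there are no descendants, so the estate passes to Graciela's siblings and their issue per stirpes.
The estate is divided into 3 equal shares of 1/3 among Hugo, Alonso, Valentina.
Hugo is living and takes 1/3.
Alonso predeceased; the 1/3 allotted to Alonso's branch passes to Alonso's issue by representation.
The 1/3 is divided into 3 equal shares of 1/9 among Lucia, Beatriz, Ines.
Lucia is living and takes 1/9.
Beatriz is living and takes 1/9.
Ines is living and takes 1/9.
Valentina predeceased; the 1/3 allotted to Valentina's branch passes to Valentina's issue by representation.
The 1/3 is divided into 2 equal shares of 1/6 among Nieves, Fernando.
Nieves predeceased; the 1/6 allotted to Nieves's branch passes to Nieves's issue by representation.
Mateo is the sole taker at this level and receives the full 1/6.
Fernando is living and takes 1/6.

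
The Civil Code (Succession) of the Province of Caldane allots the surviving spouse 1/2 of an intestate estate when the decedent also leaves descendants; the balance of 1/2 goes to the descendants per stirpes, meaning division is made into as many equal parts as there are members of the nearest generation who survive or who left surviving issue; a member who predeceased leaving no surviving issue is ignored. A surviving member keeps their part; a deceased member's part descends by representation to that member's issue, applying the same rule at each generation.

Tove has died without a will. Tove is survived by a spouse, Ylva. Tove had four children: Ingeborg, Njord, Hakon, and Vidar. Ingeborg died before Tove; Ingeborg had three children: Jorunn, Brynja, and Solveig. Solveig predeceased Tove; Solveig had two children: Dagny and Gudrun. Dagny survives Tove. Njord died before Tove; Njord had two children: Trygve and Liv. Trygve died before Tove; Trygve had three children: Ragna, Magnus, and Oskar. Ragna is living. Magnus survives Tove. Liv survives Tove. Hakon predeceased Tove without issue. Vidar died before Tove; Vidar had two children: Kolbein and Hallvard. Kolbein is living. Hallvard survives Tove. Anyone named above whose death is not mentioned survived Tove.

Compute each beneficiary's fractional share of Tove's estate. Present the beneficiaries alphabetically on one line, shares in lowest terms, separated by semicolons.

Ylva, as surviving spouse, takes 1/2.
The remaining 1/2 passes to Tove's descendants per stirpes.
Hakon left no surviving issue, so that branch lapses and is disregarded.
The 1/2 is divided into 3 equal shares of 1/6 among Ingeborg, Njord, Vidar.
Ingeborg predeceased; the 1/6 allotted to Ingeborg's branch passes to Ingeborg's issue by representation.
The 1/6 is divided into 3 equal shares of 1/18 among Jorunn, Brynja, Solveig.
Jorunn is living and takes 1/18.
Brynja is living and takes 1/18.
Solveig predeceased; the 1/18 allotted to Solveig's branch passes to Solveig's issue by representation.
The 1/18 is divided into 2 equal shares of 1/36 among Dagny, Gudrun.
Dagny is living and takes 1/36.
Gudrun is living and takes 1/36.
Njord predeceased; the 1/6 allotted to Njord's branch passes to Njord's issue by representation.
The 1/6 is divided into 2 equal shares of 1/12 among Trygve, Liv.
Trygve predeceased; the 1/12 allotted to Trygve's branch passes to Trygve's issue by representation.
The 1/12 is divided into 3 equal shares of 1/36 among Ragna, Magnus, Oskar.
Ragna is living and takes 1/36.
Magnus is living and takes 1/36.
Oskar is living and takes 1/36.
Liv is living and takes 1/12.
Vidar predeceased; the 1/6 allotted to Vidar's branch passes to Vidar's issue by representation.
The 1/6 is divided into 2 equal shares of 1/12 among Kolbein, Hallvard.
Kolbein is living and takes 1/12.
Hallvard is living and takes 1/12.

Brynja 1/18; Dagny 1/36; Gudrun 1/36; Hallvard 1/12; Jorunn 1/18; Kolbein 1/12; Liv 1/12; Magnus 1/36; Oskar 1/36; Ragna 1/36; Ylva 1/2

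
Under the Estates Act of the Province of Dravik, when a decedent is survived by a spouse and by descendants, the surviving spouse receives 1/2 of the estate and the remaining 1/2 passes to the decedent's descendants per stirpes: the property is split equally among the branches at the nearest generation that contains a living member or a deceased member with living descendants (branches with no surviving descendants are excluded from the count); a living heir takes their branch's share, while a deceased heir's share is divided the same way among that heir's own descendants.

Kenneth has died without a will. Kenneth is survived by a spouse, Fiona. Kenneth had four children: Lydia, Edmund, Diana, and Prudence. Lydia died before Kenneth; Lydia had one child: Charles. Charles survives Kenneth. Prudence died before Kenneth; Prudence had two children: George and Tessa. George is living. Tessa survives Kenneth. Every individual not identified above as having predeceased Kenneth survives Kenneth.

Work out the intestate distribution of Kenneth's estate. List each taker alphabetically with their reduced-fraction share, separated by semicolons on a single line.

Charles 1/8; Diana 1/8; Edmund 1/8; Fiona 1/2; George 1/16; Tessa 1/16

Fiona, as surviving spouse, takes 1/2.
The remaining 1/2 passes to Kenneth's descendants per stirpes.
The 1/2 is divided into 4 equal shares of 1/8 among Lydia, Edmund, Diana, Prudence.
Lydia predeceased; the 1/8 allotted to Lydia's branch passes to Lydia's issue by representation.
Charles is the sole taker at this level and receives the full 1/8.
Edmund is living and takes 1/8.
Diana is living and takes 1/8.
Prudence predeceased; the 1/8 allotted to Prudence's branch passes to Prudence's issue by representation.
The 1/8 is divided into 2 equal shares of 1/16 among George, Tessa.
George is living and takes 1/16.
Tessa is living and takes 1/16.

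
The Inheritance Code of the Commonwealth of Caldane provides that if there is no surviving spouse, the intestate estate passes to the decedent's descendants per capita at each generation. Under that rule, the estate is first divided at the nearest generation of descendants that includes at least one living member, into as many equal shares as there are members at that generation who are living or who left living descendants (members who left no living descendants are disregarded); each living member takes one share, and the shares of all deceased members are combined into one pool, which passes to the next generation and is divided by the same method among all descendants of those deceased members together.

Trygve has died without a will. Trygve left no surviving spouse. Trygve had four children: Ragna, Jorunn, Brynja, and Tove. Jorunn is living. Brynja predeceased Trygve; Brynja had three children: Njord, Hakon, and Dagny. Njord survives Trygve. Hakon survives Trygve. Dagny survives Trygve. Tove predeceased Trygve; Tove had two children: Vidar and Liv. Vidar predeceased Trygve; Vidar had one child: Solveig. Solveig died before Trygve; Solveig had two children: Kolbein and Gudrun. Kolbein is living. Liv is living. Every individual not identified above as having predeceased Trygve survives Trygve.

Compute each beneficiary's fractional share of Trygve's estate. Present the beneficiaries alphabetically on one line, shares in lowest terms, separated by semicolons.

Dagny 1/10; Gudrun 1/20; Hakon 1/10; Jorunn 1/4; Kolbein 1/20; Liv 1/10; Njord 1/10; Ragna 1/4

There is no surviving spouse, so the entire estate passes to Trygve's descendants per capita at each generation.
At generation 1 (Ragna, Jorunn, Brynja, Tove) there are 4 shares of (1)/4 = 1/4 each.
Living: Ragna and Jorunn — each takes 1/4.
Deceased: Brynja and Tove. Their combined 1/2 is pooled and carried to generation 2.
At generation 2 (Njord, Hakon, Dagny, Vidar, Liv) there are 5 shares of (1/2)/5 = 1/10 each.
Living: Njord, Hakon, Dagny, and Liv — each takes 1/10.
Deceased: Vidar. That 1/10 share is carried to generation 3.
At generation 3 (Solveig) there are 1 shares of (1/10)/1 = 1/10 each.
Deceased: Solveig. That 1/10 share is carried to generation 4.
At generation 4 (Kolbein, Gudrun) there are 2 shares of (1/10)/2 = 1/20 each.
Living: Kolbein and Gudrun — each takes 1/20.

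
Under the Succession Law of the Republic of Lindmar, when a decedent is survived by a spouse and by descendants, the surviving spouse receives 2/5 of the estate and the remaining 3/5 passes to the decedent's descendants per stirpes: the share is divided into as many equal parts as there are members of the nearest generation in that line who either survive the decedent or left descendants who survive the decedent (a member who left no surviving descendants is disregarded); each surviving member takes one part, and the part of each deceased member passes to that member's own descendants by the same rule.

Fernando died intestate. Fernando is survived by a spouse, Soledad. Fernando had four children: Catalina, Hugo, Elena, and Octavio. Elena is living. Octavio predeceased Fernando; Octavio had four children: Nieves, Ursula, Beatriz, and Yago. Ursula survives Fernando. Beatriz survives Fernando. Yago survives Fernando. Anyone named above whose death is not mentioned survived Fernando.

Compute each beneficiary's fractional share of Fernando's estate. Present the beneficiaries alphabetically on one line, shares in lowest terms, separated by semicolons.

Soledad, as surviving spouse, takes 2/5.
The remaining 3/5 passes to Fernando's descendants per stirpes.
The 3/5 is divided into 4 equal shares of 3/20 among Catalina, Hugo, Elena, Octavio.
Catalina is living and takes 3/20.
Hugo is living and takes 3/20.
Elena is living and takes 3/20.
Octavio predeceased; the 3/20 allotted to Octavio's branch passes to Octavio's issue by representation.
The 3/20 is divided into 4 equal shares of 3/80 among Nieves, Ursula, Beatriz, Yago.
Nieves is living and takes 3/80.
Ursula is living and takes 3/80.
Beatriz is living and takes 3/80.
Yago is living and takes 3/80.

Beatriz 3/80; Catalina 3/20; Elena 3/20; Hugo 3/20; Nieves 3/80; Soledad 2/5; Ursula 3/80; Yago 3/80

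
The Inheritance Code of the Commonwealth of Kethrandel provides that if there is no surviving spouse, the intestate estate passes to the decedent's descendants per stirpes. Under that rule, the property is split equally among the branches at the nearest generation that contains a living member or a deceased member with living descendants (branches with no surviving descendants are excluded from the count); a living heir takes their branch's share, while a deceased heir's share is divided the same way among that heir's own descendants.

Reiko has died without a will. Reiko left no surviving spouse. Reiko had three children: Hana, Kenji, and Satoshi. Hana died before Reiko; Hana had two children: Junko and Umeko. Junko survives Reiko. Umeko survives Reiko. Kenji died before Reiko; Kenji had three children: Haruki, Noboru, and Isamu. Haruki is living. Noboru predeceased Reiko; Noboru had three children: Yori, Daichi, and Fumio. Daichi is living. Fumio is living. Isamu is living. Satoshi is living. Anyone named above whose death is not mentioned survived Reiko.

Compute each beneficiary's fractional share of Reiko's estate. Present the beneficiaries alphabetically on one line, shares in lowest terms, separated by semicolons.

Daichi 1/27; Fumio 1/27; Haruki 1/9; Isamu 1/9; Junko 1/6; Satoshi 1/3; Umeko 1/6; Yori 1/27

There is no surviving spouse, so the entire estate passes to Reiko's descendants per stirpes.
The estate is divided into 3 equal shares of 1/3 among Hana, Kenji, Satoshi.
Hana predeceased; the 1/3 allotted to Hana's branch passes to Hana's issue by representation.
The 1/3 is divided into 2 equal shares of 1/6 among Junko, Umeko.
Junko is living and takes 1/6.
Umeko is living and takes 1/6.
Kenji predeceased; the 1/3 allotted to Kenji's branch passes to Kenji's issue by representation.
The 1/3 is divided into 3 equal shares of 1/9 among Haruki, Noboru, Isamu.
Haruki is living and takes 1/9.
Noboru predeceased; the 1/9 allotted to Noboru's branch passes to Noboru's issue by representation.
The 1/9 is divided into 3 equal shares of 1/27 among Yori, Daichi, Fumio.
Yori is living and takes 1/27.
Daichi is living and takes 1/27.
Fumio is living and takes 1/27.
Isamu is living and takes 1/9.
Satoshi is living and takes 1/3.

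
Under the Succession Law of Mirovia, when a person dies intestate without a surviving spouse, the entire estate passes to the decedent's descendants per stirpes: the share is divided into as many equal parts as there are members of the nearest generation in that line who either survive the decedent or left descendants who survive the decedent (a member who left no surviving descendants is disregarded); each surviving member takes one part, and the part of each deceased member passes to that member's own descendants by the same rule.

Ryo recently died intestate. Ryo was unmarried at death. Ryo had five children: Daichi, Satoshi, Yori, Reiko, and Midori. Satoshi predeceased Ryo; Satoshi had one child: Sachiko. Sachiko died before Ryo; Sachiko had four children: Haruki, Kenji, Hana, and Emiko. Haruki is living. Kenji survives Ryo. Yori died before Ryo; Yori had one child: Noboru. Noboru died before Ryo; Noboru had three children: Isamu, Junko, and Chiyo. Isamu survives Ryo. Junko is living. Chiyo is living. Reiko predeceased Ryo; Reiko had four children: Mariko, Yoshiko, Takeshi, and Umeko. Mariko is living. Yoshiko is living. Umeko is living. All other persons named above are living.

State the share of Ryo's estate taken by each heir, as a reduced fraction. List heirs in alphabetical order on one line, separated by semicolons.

Chiyo 1/15; Daichi 1/5; Emiko 1/20; Hana 1/20; Haruki 1/20; Isamu 1/15; Junko 1/15; Kenji 1/20; Mariko 1/20; Midori 1/5; Takeshi 1/20; Umeko 1/20; Yoshiko 1/20

There is no surviving spouse, so the entire estate passes to Ryo's descendants per stirpes.
The estate is divided into 5 equal shares of 1/5 among Daichi, Satoshi, Yori, Reiko, Midori.
Daichi is living and takes 1/5.
Satoshi predeceased; the 1/5 allotted to Satoshi's branch passes to Satoshi's issue by representation.
Sachiko's line is the sole branch at this level, so the full 1/5 passes to Sachiko's issue by representation.
The 1/5 is divided into 4 equal shares of 1/20 among Haruki, Kenji, Hana, Emiko.
Haruki is living and takes 1/20.
Kenji is living and takes 1/20.
Hana is living and takes 1/20.
Emiko is living and takes 1/20.
Yori predeceased; the 1/5 allotted to Yori's branch passes to Yori's issue by representation.
Noboru's line is the sole branch at this level, so the full 1/5 passes to Noboru's issue by representation.
The 1/5 is divided into 3 equal shares of 1/15 among Isamu, Junko, Chiyo.
Isamu is living and takes 1/15.
Junko is living and takes 1/15.
Chiyo is living and takes 1/15.
Reiko predeceased; the 1/5 allotted to Reiko's branch passes to Reiko's issue by representation.
The 1/5 is divided into 4 equal shares of 1/20 among Mariko, Yoshiko, Takeshi, Umeko.
Mariko is living and takes 1/20.
Yoshiko is living and takes 1/20.
Takeshi is living and takes 1/20.
Umeko is living and takes 1/20.
Midori is living and takes 1/5.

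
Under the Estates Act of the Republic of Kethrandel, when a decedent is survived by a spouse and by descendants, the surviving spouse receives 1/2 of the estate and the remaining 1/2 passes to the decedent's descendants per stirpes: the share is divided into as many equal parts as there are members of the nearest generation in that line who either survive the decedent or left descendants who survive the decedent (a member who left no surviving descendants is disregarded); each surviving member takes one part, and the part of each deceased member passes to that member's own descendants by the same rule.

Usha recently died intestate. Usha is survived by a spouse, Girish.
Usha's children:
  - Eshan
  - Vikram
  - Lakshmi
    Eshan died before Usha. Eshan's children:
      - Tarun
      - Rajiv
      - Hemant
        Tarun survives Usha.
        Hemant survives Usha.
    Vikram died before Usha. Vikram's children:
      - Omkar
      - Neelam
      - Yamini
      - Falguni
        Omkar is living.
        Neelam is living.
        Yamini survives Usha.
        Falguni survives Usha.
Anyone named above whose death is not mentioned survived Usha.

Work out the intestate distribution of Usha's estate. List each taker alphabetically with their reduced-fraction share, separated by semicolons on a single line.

Falguni 1/24; Girish 1/2; Hemant 1/18; Lakshmi 1/6; Neelam 1/24; Omkar 1/24; Rajiv 1/18; Tarun 1/18; Yamini 1/24

Girish, as surviving spouse, takes 1/2.
The remaining 1/2 passes to Usha's descendants per stirpes.
The 1/2 is divided into 3 equal shares of 1/6 among Eshan, Vikram, Lakshmi.
Eshan predeceased; the 1/6 allotted to Eshan's branch passes to Eshan's issue by representation.
The 1/6 is divided into 3 equal shares of 1/18 among Tarun, Rajiv, Hemant.
Tarun is living and takes 1/18.
Rajiv is living and takes 1/18.
Hemant is living and takes 1/18.
Vikram predeceased; the 1/6 allotted to Vikram's branch passes to Vikram's issue by representation.
The 1/6 is divided into 4 equal shares of 1/24 among Omkar, Neelam, Yamini, Falguni.
Omkar is living and takes 1/24.
Neelam is living and takes 1/24.
Yamini is living and takes 1/24.
Falguni is living and takes 1/24.
Lakshmi is living and takes 1/6.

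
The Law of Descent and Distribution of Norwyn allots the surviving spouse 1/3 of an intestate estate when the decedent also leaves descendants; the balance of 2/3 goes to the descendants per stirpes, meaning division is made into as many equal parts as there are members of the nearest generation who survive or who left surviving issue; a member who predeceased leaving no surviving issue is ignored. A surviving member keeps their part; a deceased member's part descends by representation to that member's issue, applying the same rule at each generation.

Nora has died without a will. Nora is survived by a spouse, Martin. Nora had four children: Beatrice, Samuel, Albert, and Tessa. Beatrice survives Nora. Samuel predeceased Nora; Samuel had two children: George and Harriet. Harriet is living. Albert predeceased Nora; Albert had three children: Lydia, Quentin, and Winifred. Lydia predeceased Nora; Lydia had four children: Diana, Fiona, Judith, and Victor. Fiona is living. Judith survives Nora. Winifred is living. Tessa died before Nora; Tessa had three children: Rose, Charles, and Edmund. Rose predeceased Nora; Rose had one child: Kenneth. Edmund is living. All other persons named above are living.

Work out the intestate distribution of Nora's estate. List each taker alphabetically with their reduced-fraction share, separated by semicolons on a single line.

Beatrice 1/6; Charles 1/18; Diana 1/72; Edmund 1/18; Fiona 1/72; George 1/12; Harriet 1/12; Judith 1/72; Kenneth 1/18; Martin 1/3; Quentin 1/18; Victor 1/72; Winifred 1/18

Martin, as surviving spouse, takes 1/3.
The remaining 2/3 passes to Nora's descendants per stirpes.
The 2/3 is divided into 4 equal shares of 1/6 among Beatrice, Samuel, Albert, Tessa.
Beatrice is living and takes 1/6.
Samuel predeceased; the 1/6 allotted to Samuel's branch passes to Samuel's issue by representation.
The 1/6 is divided into 2 equal shares of 1/12 among George, Harriet.
George is living and takes 1/12.
Harriet is living and takes 1/12.
Albert predeceased; the 1/6 allotted to Albert's branch passes to Albert's issue by representation.
The 1/6 is divided into 3 equal shares of 1/18 among Lydia, Quentin, Winifred.
Lydia predeceased; the 1/18 allotted to Lydia's branch passes to Lydia's issue by representation.
The 1/18 is divided into 4 equal shares of 1/72 among Diana, Fiona, Judith, Victor.
Diana is living and takes 1/72.
Fiona is living and takes 1/72.
Judith is living and takes 1/72.
Victor is living and takes 1/72.
Quentin is living and takes 1/18.
Winifred is living and takes 1/18.
Tessa predeceased; the 1/6 allotted to Tessa's branch passes to Tessa's issue by representation.
The 1/6 is divided into 3 equal shares of 1/18 among Rose, Charles, Edmund.
Rose predeceased; the 1/18 allotted to Rose's branch passes to Rose's issue by representation.
Kenneth is the sole taker at this level and receives the full 1/18.
Charles is living and takes 1/18.
Edmund is living and takes 1/18.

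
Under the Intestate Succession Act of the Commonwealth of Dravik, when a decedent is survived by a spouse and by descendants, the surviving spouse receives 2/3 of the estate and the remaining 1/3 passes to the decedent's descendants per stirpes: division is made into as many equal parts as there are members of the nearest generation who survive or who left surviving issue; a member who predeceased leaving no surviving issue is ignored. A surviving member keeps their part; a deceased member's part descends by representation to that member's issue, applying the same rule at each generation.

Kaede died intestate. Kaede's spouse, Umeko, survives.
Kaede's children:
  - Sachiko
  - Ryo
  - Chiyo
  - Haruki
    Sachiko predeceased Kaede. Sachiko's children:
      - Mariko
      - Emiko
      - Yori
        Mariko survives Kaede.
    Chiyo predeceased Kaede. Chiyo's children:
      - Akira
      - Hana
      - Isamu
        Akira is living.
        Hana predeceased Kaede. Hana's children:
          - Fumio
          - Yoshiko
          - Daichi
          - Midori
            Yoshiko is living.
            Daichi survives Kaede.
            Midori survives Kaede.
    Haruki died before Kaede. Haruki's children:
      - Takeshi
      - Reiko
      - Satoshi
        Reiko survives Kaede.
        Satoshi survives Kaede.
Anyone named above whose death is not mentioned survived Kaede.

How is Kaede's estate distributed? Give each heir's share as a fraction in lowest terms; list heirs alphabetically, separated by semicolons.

Umeko, as surviving spouse, takes 2/3.
The remaining 1/3 passes to Kaede's descendants per stirpes.
The 1/3 is divided into 4 equal shares of 1/12 among Sachiko, Ryo, Chiyo, Haruki.
Sachiko predeceased; the 1/12 allotted to Sachiko's branch passes to Sachiko's issue by representation.
The 1/12 is divided into 3 equal shares of 1/36 among Mariko, Emiko, Yori.
Mariko is living and takes 1/36.
Emiko is living and takes 1/36.
Yori is living and takes 1/36.
Ryo is living and takes 1/12.
Chiyo predeceased; the 1/12 allotted to Chiyo's branch passes to Chiyo's issue by representation.
The 1/12 is divided into 3 equal shares of 1/36 among Akira, Hana, Isamu.
Akira is living and takes 1/36.
Hana predeceased; the 1/36 allotted to Hana's branch passes to Hana's issue by representation.
The 1/36 is divided into 4 equal shares of 1/144 among Fumio, Yoshiko, Daichi, Midori.
Fumio is living and takes 1/144.
Yoshiko is living and takes 1/144.
Daichi is living and takes 1/144.
Midori is living and takes 1/144.
Isamu is living and takes 1/36.
Haruki predeceased; the 1/12 allotted to Haruki's branch passes to Haruki's issue by representation.
The 1/12 is divided into 3 equal shares of 1/36 among Takeshi, Reiko, Satoshi.
Takeshi is living and takes 1/36.
Reiko is living and takes 1/36.
Satoshi is living and takes 1/36.

Akira 1/36; Daichi 1/144; Emiko 1/36; Fumio 1/144; Isamu 1/36; Mariko 1/36; Midori 1/144; Reiko 1/36; Ryo 1/12; Satoshi 1/36; Takeshi 1/36; Umeko 2/3; Yori 1/36; Yoshiko 1/144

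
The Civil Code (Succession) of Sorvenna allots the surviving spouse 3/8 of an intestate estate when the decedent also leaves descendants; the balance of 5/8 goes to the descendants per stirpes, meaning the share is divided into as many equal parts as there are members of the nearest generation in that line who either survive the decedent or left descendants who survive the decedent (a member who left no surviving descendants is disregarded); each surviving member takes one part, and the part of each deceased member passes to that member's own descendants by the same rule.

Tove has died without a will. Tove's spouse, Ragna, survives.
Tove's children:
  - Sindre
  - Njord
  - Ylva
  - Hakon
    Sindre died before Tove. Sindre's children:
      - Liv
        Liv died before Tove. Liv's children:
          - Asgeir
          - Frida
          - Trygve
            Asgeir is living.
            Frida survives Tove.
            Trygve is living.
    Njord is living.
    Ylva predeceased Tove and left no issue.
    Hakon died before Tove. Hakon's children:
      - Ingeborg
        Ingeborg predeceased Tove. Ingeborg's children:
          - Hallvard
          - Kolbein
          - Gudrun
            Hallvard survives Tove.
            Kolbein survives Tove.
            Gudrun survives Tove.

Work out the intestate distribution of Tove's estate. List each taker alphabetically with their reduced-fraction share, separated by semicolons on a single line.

Ragna, as surviving spouse, takes 3/8.
The remaining 5/8 passes to Tove's descendants per stirpes.
Ylva left no surviving issue, so that branch lapses and is disregarded.
The 5/8 is divided into 3 equal shares of 5/24 among Sindre, Njord, Hakon.
Sindre predeceased; the 5/24 allotted to Sindre's branch passes to Sindre's issue by representation.
Liv's line is the sole branch at this level, so the full 5/24 passes to Liv's issue by representation.
The 5/24 is divided into 3 equal shares of 5/72 among Asgeir, Frida, Trygve.
Asgeir is living and takes 5/72.
Frida is living and takes 5/72.
Trygve is living and takes 5/72.
Njord is living and takes 5/24.
Hakon predeceased; the 5/24 allotted to Hakon's branch passes to Hakon's issue by representation.
Ingeborg's line is the sole branch at this level, so the full 5/24 passes to Ingeborg's issue by representation.
The 5/24 is divided into 3 equal shares of 5/72 among Hallvard, Kolbein, Gudrun.
Hallvard is living and takes 5/72.
Kolbein is living and takes 5/72.
Gudrun is living and takes 5/72.

Asgeir 5/72; Frida 5/72; Gudrun 5/72; Hallvard 5/72; Kolbein 5/72; Njord 5/24; Ragna 3/8; Trygve 5/72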